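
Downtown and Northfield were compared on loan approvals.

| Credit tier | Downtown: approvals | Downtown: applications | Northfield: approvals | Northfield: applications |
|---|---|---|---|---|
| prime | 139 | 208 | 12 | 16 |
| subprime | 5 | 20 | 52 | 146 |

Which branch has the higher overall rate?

Prime: Downtown 139/208 = 66.8%, Northfield 12/16 = 75.0% → Northfield
Subprime: Downtown 5/20 = 25.0%, Northfield 52/146 = 35.6% → Northfield
Overall: Downtown 144/228 = 63.2%, Northfield 64/162 = 39.5% → Downtown
(Northfield wins every credit group but Downtown wins overall — Northfield's applications skew toward the low-rate subprime group.)

Downtown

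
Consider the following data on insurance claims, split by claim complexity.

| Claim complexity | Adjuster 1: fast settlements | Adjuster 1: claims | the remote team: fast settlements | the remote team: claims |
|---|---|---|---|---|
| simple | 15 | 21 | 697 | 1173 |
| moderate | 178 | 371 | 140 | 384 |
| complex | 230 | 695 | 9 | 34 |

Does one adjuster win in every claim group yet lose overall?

Yes

Simple: Adjuster 1 15/21 = 71.4%, the remote team 697/1173 = 59.4% → Adjuster 1
Moderate: Adjuster 1 178/371 = 48.0%, the remote team 140/384 = 36.5% → Adjuster 1
Complex: Adjuster 1 230/695 = 33.1%, the remote team 9/34 = 26.5% → Adjuster 1
Overall: Adjuster 1 423/1087 = 38.9%, the remote team 846/1591 = 53.2% → the remote team
Adjuster 1 wins each claim group but the remote team wins overall — the comparison reverses. Adjuster 1's claims skew toward complex, which has a lower base rate.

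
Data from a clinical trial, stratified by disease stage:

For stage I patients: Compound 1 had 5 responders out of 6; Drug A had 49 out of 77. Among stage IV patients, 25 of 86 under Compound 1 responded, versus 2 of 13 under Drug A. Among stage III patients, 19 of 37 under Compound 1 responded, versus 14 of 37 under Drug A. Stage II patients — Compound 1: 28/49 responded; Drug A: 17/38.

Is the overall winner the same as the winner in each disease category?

Stage I: Compound 1 5/6 = 83.3%, Drug A 49/77 = 63.6% → Compound 1
Stage IV: Compound 1 25/86 = 29.1%, Drug A 2/13 = 15.4% → Compound 1
Stage III: Compound 1 19/37 = 51.4%, Drug A 14/37 = 37.8% → Compound 1
Stage II: Compound 1 28/49 = 57.1%, Drug A 17/38 = 44.7% → Compound 1
Overall: Compound 1 77/178 = 43.3%, Drug A 82/165 = 49.7% → Drug A
Compound 1 wins each disease group but Drug A wins overall — the comparison reverses. Compound 1's patients skew toward stage IV, which has a lower base rate.

No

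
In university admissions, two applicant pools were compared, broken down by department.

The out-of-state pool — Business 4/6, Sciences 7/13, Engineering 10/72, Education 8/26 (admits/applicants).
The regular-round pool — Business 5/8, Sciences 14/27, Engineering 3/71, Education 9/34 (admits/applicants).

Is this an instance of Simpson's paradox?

No

Business: the out-of-state pool 4/6 = 66.7%, the regular-round pool 5/8 = 62.5% → the out-of-state pool
Sciences: the out-of-state pool 7/13 = 53.8%, the regular-round pool 14/27 = 51.9% → the out-of-state pool
Engineering: the out-of-state pool 10/72 = 13.9%, the regular-round pool 3/71 = 4.2% → the out-of-state pool
Education: the out-of-state pool 8/26 = 30.8%, the regular-round pool 9/34 = 26.5% → the out-of-state pool
Overall: the out-of-state pool 29/117 = 24.8%, the regular-round pool 31/140 = 22.1% → the out-of-state pool
The out-of-state pool wins overall and in every department group — no reversal.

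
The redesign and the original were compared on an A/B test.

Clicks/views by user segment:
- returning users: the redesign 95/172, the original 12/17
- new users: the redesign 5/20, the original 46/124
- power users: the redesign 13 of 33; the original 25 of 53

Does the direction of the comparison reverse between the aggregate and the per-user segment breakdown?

Returning users: the redesign 95/172 = 55.2%, the original 12/17 = 70.6% → the original
New users: the redesign 5/20 = 25.0%, the original 46/124 = 37.1% → the original
Power users: the redesign 13/33 = 39.4%, the original 25/53 = 47.2% → the original
Overall: the redesign 113/225 = 50.2%, the original 83/194 = 42.8% → the redesign
The original wins each user group but the redesign wins overall — the comparison reverses. The original's views skew toward new users, which has a lower base rate.

Yes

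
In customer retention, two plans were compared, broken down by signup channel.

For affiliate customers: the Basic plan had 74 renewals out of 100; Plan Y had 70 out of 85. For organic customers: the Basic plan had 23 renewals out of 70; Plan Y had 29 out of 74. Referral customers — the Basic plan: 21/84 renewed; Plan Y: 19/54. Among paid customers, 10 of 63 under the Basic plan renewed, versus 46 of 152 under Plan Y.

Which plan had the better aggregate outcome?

Affiliate: the Basic plan 74/100 = 74.0%, Plan Y 70/85 = 82.4% → Plan Y
Organic: the Basic plan 23/70 = 32.9%, Plan Y 29/74 = 39.2% → Plan Y
Referral: the Basic plan 21/84 = 25.0%, Plan Y 19/54 = 35.2% → Plan Y
Paid: the Basic plan 10/63 = 15.9%, Plan Y 46/152 = 30.3% → Plan Y
Overall: the Basic plan 128/317 = 40.4%, Plan Y 164/365 = 44.9% → Plan Y

Plan Y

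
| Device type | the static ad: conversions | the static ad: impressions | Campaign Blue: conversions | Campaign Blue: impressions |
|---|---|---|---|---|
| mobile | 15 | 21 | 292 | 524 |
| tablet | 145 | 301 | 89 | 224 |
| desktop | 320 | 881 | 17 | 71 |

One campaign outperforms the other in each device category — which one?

Mobile: the static ad 15/21 = 71.4%, Campaign Blue 292/524 = 55.7% → the static ad
Tablet: the static ad 145/301 = 48.2%, Campaign Blue 89/224 = 39.7% → the static ad
Desktop: the static ad 320/881 = 36.3%, Campaign Blue 17/71 = 23.9% → the static ad
The static ad has the higher rate in all 3 groups.

the static ad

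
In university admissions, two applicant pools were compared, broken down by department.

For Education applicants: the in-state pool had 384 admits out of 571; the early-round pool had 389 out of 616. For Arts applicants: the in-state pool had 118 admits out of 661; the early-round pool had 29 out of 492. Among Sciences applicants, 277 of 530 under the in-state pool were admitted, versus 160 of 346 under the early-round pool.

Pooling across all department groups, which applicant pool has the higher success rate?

Education: the in-state pool 384/571 = 67.3%, the early-round pool 389/616 = 63.1% → the in-state pool
Arts: the in-state pool 118/661 = 17.9%, the early-round pool 29/492 = 5.9% → the in-state pool
Sciences: the in-state pool 277/530 = 52.3%, the early-round pool 160/346 = 46.2% → the in-state pool
Overall: the in-state pool 779/1762 = 44.2%, the early-round pool 578/1454 = 39.8% → the in-state pool

the in-state pool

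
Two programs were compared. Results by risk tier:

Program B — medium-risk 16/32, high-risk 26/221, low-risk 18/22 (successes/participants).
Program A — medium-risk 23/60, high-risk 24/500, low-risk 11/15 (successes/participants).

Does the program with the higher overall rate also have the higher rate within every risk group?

Medium-risk: Program B 16/32 = 50.0%, Program A 23/60 = 38.3% → Program B
High-risk: Program B 26/221 = 11.8%, Program A 24/500 = 4.8% → Program B
Low-risk: Program B 18/22 = 81.8%, Program A 11/15 = 73.3% → Program B
Overall: Program B 60/275 = 21.8%, Program A 58/575 = 10.1% → Program B
Program B wins overall and in every risk group — no reversal.

Yes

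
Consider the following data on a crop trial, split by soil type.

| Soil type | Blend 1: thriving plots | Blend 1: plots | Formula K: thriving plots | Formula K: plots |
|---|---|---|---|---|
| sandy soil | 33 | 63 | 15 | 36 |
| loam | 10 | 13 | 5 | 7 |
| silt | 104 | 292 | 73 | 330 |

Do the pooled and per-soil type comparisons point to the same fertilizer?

Yes

Sandy soil: Blend 1 33/63 = 52.4%, Formula K 15/36 = 41.7% → Blend 1
Loam: Blend 1 10/13 = 76.9%, Formula K 5/7 = 71.4% → Blend 1
Silt: Blend 1 104/292 = 35.6%, Formula K 73/330 = 22.1% → Blend 1
Overall: Blend 1 147/368 = 39.9%, Formula K 93/373 = 24.9% → Blend 1
Blend 1 wins overall and in every soil group — no reversal.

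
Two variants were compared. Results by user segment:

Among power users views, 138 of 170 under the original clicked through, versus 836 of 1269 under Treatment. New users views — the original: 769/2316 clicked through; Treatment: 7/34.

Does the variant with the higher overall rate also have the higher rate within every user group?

No

Power users: the original 138/170 = 81.2%, Treatment 836/1269 = 65.9% → the original
New users: the original 769/2316 = 33.2%, Treatment 7/34 = 20.6% → the original
Overall: the original 907/2486 = 36.5%, Treatment 843/1303 = 64.7% → Treatment
The original wins each user group but Treatment wins overall — the comparison reverses. The original's views skew toward new users, which has a lower base rate.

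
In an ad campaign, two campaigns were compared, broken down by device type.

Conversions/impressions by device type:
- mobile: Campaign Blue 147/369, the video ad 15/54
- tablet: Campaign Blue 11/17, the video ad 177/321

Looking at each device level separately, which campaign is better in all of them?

Campaign Blue

Mobile: Campaign Blue 147/369 = 39.8%, the video ad 15/54 = 27.8% → Campaign Blue
Tablet: Campaign Blue 11/17 = 64.7%, the video ad 177/321 = 55.1% → Campaign Blue
Campaign Blue has the higher rate in both groups.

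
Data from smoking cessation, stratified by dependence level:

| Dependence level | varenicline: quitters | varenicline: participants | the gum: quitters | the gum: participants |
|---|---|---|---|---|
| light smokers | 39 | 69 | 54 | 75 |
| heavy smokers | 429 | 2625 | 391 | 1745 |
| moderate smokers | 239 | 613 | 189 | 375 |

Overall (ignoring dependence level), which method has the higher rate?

Light smokers: varenicline 39/69 = 56.5%, the gum 54/75 = 72.0% → the gum
Heavy smokers: varenicline 429/2625 = 16.3%, the gum 391/1745 = 22.4% → the gum
Moderate smokers: varenicline 239/613 = 39.0%, the gum 189/375 = 50.4% → the gum
Overall: varenicline 707/3307 = 21.4%, the gum 634/2195 = 28.9% → the gum

the gum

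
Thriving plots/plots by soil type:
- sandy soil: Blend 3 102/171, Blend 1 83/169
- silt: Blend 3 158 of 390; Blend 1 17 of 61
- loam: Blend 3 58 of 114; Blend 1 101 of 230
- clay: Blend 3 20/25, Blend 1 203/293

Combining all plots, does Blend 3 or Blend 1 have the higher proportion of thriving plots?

Sandy soil: Blend 3 102/171 = 59.6%, Blend 1 83/169 = 49.1% → Blend 3
Silt: Blend 3 158/390 = 40.5%, Blend 1 17/61 = 27.9% → Blend 3
Loam: Blend 3 58/114 = 50.9%, Blend 1 101/230 = 43.9% → Blend 3
Clay: Blend 3 20/25 = 80.0%, Blend 1 203/293 = 69.3% → Blend 3
Overall: Blend 3 338/700 = 48.3%, Blend 1 404/753 = 53.7% → Blend 1
(Blend 3 wins every soil group but Blend 1 wins overall — Blend 3's plots skew toward the low-rate silt group.)

Blend 1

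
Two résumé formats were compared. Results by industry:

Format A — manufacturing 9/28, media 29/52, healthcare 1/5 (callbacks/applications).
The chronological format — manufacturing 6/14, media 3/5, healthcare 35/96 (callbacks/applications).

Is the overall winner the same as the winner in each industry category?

Manufacturing: Format A 9/28 = 32.1%, the chronological format 6/14 = 42.9% → the chronological format
Media: Format A 29/52 = 55.8%, the chronological format 3/5 = 60.0% → the chronological format
Healthcare: Format A 1/5 = 20.0%, the chronological format 35/96 = 36.5% → the chronological format
Overall: Format A 39/85 = 45.9%, the chronological format 44/115 = 38.3% → Format A
The chronological format wins each industry group but Format A wins overall — the comparison reverses. The chronological format's applications skew toward healthcare, which has a lower base rate.

No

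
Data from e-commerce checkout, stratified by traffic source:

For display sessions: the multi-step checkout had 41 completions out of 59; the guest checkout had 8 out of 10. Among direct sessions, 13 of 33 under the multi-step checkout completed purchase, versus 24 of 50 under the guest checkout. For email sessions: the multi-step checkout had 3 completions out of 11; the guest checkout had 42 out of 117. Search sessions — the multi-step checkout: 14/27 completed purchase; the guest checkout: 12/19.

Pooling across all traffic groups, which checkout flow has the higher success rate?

the multi-step checkout

Display: the multi-step checkout 41/59 = 69.5%, the guest checkout 8/10 = 80.0% → the guest checkout
Direct: the multi-step checkout 13/33 = 39.4%, the guest checkout 24/50 = 48.0% → the guest checkout
Email: the multi-step checkout 3/11 = 27.3%, the guest checkout 42/117 = 35.9% → the guest checkout
Search: the multi-step checkout 14/27 = 51.9%, the guest checkout 12/19 = 63.2% → the guest checkout
Overall: the multi-step checkout 71/130 = 54.6%, the guest checkout 86/196 = 43.9% → the multi-step checkout
(The guest checkout wins every traffic group but the multi-step checkout wins overall — the guest checkout's sessions skew toward the low-rate email group.)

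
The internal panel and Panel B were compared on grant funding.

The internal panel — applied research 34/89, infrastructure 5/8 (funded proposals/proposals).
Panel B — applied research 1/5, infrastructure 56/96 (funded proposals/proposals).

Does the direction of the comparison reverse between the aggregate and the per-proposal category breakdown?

Applied research: the internal panel 34/89 = 38.2%, Panel B 1/5 = 20.0% → the internal panel
Infrastructure: the internal panel 5/8 = 62.5%, Panel B 56/96 = 58.3% → the internal panel
Overall: the internal panel 39/97 = 40.2%, Panel B 57/101 = 56.4% → Panel B
The internal panel wins each proposal group but Panel B wins overall — the comparison reverses. The internal panel's proposals skew toward applied research, which has a lower base rate.

Yes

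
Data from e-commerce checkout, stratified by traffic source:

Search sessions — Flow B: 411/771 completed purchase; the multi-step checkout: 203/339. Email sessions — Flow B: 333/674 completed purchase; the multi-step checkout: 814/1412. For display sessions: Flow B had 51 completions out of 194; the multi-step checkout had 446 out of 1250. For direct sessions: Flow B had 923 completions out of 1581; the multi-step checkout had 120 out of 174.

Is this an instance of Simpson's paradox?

Search: Flow B 411/771 = 53.3%, the multi-step checkout 203/339 = 59.9% → the multi-step checkout
Email: Flow B 333/674 = 49.4%, the multi-step checkout 814/1412 = 57.6% → the multi-step checkout
Display: Flow B 51/194 = 26.3%, the multi-step checkout 446/1250 = 35.7% → the multi-step checkout
Direct: Flow B 923/1581 = 58.4%, the multi-step checkout 120/174 = 69.0% → the multi-step checkout
Overall: Flow B 1718/3220 = 53.4%, the multi-step checkout 1583/3175 = 49.9% → Flow B
The multi-step checkout wins each traffic group but Flow B wins overall — the comparison reverses. The multi-step checkout's sessions skew toward display, which has a lower base rate.

Yes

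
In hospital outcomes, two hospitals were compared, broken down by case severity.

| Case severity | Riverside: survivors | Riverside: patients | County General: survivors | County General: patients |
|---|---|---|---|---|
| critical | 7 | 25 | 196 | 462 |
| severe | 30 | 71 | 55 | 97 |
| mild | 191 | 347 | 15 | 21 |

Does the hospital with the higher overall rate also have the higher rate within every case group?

Critical: Riverside 7/25 = 28.0%, County General 196/462 = 42.4% → County General
Severe: Riverside 30/71 = 42.3%, County General 55/97 = 56.7% → County General
Mild: Riverside 191/347 = 55.0%, County General 15/21 = 71.4% → County General
Overall: Riverside 228/443 = 51.5%, County General 266/580 = 45.9% → Riverside
County General wins each case group but Riverside wins overall — the comparison reverses. County General's patients skew toward critical, which has a lower base rate.

No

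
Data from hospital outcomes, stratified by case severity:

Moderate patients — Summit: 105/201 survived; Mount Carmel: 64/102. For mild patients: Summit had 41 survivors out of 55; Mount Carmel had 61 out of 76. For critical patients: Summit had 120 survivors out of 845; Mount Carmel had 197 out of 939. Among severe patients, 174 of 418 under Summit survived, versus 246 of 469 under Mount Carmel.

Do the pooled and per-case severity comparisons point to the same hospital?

Yes

Moderate: Summit 105/201 = 52.2%, Mount Carmel 64/102 = 62.7% → Mount Carmel
Mild: Summit 41/55 = 74.5%, Mount Carmel 61/76 = 80.3% → Mount Carmel
Critical: Summit 120/845 = 14.2%, Mount Carmel 197/939 = 21.0% → Mount Carmel
Severe: Summit 174/418 = 41.6%, Mount Carmel 246/469 = 52.5% → Mount Carmel
Overall: Summit 440/1519 = 29.0%, Mount Carmel 568/1586 = 35.8% → Mount Carmel
Mount Carmel wins overall and in every case group — no reversal.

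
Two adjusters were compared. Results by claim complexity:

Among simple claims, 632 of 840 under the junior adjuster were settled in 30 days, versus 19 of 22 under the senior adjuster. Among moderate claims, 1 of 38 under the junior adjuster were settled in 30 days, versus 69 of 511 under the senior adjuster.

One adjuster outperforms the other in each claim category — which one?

the senior adjuster

Simple: the junior adjuster 632/840 = 75.2%, the senior adjuster 19/22 = 86.4% → the senior adjuster
Moderate: the junior adjuster 1/38 = 2.6%, the senior adjuster 69/511 = 13.5% → the senior adjuster
The senior adjuster has the higher rate in both groups.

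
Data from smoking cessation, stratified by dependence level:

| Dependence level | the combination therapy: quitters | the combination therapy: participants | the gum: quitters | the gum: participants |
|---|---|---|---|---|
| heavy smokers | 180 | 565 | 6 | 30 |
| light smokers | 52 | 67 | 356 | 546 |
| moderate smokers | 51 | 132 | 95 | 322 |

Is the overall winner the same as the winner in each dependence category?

No

Heavy smokers: the combination therapy 180/565 = 31.9%, the gum 6/30 = 20.0% → the combination therapy
Light smokers: the combination therapy 52/67 = 77.6%, the gum 356/546 = 65.2% → the combination therapy
Moderate smokers: the combination therapy 51/132 = 38.6%, the gum 95/322 = 29.5% → the combination therapy
Overall: the combination therapy 283/764 = 37.0%, the gum 457/898 = 50.9% → the gum
The combination therapy wins each dependence group but the gum wins overall — the comparison reverses. The combination therapy's participants skew toward heavy smokers, which has a lower base rate.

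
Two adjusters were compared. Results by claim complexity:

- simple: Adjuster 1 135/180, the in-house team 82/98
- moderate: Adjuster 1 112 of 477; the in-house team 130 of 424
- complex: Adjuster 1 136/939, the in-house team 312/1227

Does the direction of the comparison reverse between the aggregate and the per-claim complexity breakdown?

No

Simple: Adjuster 1 135/180 = 75.0%, the in-house team 82/98 = 83.7% → the in-house team
Moderate: Adjuster 1 112/477 = 23.5%, the in-house team 130/424 = 30.7% → the in-house team
Complex: Adjuster 1 136/939 = 14.5%, the in-house team 312/1227 = 25.4% → the in-house team
Overall: Adjuster 1 383/1596 = 24.0%, the in-house team 524/1749 = 30.0% → the in-house team
The in-house team wins overall and in every claim group — no reversal.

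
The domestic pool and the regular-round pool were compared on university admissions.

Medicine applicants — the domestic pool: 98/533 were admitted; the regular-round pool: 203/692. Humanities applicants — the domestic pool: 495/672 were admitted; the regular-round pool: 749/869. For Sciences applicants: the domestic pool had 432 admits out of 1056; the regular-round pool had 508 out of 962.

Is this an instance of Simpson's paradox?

No

Medicine: the domestic pool 98/533 = 18.4%, the regular-round pool 203/692 = 29.3% → the regular-round pool
Humanities: the domestic pool 495/672 = 73.7%, the regular-round pool 749/869 = 86.2% → the regular-round pool
Sciences: the domestic pool 432/1056 = 40.9%, the regular-round pool 508/962 = 52.8% → the regular-round pool
Overall: the domestic pool 1025/2261 = 45.3%, the regular-round pool 1460/2523 = 57.9% → the regular-round pool
The regular-round pool wins overall and in every department group — no reversal.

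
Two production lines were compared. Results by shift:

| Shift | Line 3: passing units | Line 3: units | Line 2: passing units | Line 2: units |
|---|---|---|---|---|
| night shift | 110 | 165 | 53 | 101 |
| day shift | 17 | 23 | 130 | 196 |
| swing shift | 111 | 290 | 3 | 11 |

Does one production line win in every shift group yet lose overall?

Night shift: Line 3 110/165 = 66.7%, Line 2 53/101 = 52.5% → Line 3
Day shift: Line 3 17/23 = 73.9%, Line 2 130/196 = 66.3% → Line 3
Swing shift: Line 3 111/290 = 38.3%, Line 2 3/11 = 27.3% → Line 3
Overall: Line 3 238/478 = 49.8%, Line 2 186/308 = 60.4% → Line 2
Line 3 wins each shift group but Line 2 wins overall — the comparison reverses. Line 3's units skew toward swing shift, which has a lower base rate.

Yes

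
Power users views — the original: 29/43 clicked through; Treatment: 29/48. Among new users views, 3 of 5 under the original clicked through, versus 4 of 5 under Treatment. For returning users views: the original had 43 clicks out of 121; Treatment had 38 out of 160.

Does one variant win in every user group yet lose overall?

Power users: the original 29/43 = 67.4%, Treatment 29/48 = 60.4% → the original
New users: the original 3/5 = 60.0%, Treatment 4/5 = 80.0% → Treatment
Returning users: the original 43/121 = 35.5%, Treatment 38/160 = 23.8% → the original
Overall: the original 75/169 = 44.4%, Treatment 71/213 = 33.3% → the original
Neither sweeps: the original wins 2 of 3 groups, Treatment wins 1. The original wins overall but not every group — no Simpson reversal.

No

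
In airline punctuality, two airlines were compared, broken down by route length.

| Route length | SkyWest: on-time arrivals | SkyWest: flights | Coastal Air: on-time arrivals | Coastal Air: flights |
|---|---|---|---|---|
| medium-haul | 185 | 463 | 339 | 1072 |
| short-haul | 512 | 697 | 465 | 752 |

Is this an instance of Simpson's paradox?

Medium-haul: SkyWest 185/463 = 40.0%, Coastal Air 339/1072 = 31.6% → SkyWest
Short-haul: SkyWest 512/697 = 73.5%, Coastal Air 465/752 = 61.8% → SkyWest
Overall: SkyWest 697/1160 = 60.1%, Coastal Air 804/1824 = 44.1% → SkyWest
SkyWest wins overall and in every route group — no reversal.

No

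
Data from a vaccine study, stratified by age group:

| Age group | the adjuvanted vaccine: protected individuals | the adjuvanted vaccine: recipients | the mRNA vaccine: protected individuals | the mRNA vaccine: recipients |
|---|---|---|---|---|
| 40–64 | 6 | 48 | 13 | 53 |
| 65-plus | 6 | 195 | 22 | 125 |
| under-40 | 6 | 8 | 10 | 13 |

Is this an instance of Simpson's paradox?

40–64: the adjuvanted vaccine 6/48 = 12.5%, the mRNA vaccine 13/53 = 24.5% → the mRNA vaccine
65-plus: the adjuvanted vaccine 6/195 = 3.1%, the mRNA vaccine 22/125 = 17.6% → the mRNA vaccine
Under-40: the adjuvanted vaccine 6/8 = 75.0%, the mRNA vaccine 10/13 = 76.9% → the mRNA vaccine
Overall: the adjuvanted vaccine 18/251 = 7.2%, the mRNA vaccine 45/191 = 23.6% → the mRNA vaccine
The mRNA vaccine wins overall and in every age group — no reversal.

No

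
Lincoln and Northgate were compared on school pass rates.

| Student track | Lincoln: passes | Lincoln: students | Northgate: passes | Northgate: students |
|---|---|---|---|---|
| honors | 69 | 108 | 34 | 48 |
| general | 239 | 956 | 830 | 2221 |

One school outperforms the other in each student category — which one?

Northgate

Honors: Lincoln 69/108 = 63.9%, Northgate 34/48 = 70.8% → Northgate
General: Lincoln 239/956 = 25.0%, Northgate 830/2221 = 37.4% → Northgate
Northgate has the higher rate in both groups.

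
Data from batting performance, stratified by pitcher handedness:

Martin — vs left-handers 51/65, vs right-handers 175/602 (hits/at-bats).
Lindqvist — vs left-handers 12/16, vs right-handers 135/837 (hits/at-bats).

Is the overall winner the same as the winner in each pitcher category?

Yes

Vs left-handers: Martin 51/65 = 78.5%, Lindqvist 12/16 = 75.0% → Martin
Vs right-handers: Martin 175/602 = 29.1%, Lindqvist 135/837 = 16.1% → Martin
Overall: Martin 226/667 = 33.9%, Lindqvist 147/853 = 17.2% → Martin
Martin wins overall and in every pitcher group — no reversal.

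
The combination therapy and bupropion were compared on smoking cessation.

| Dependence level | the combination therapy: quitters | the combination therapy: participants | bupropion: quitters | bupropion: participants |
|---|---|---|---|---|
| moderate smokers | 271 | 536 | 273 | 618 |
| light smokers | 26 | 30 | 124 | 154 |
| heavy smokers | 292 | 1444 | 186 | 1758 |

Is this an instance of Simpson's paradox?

Moderate smokers: the combination therapy 271/536 = 50.6%, bupropion 273/618 = 44.2% → the combination therapy
Light smokers: the combination therapy 26/30 = 86.7%, bupropion 124/154 = 80.5% → the combination therapy
Heavy smokers: the combination therapy 292/1444 = 20.2%, bupropion 186/1758 = 10.6% → the combination therapy
Overall: the combination therapy 589/2010 = 29.3%, bupropion 583/2530 = 23.0% → the combination therapy
The combination therapy wins overall and in every dependence group — no reversal.

No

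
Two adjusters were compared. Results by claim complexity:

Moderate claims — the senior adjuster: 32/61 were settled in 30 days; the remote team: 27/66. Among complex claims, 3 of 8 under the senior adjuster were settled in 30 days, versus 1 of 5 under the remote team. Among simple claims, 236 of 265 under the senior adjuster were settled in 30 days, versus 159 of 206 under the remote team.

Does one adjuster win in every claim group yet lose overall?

No

Moderate: the senior adjuster 32/61 = 52.5%, the remote team 27/66 = 40.9% → the senior adjuster
Complex: the senior adjuster 3/8 = 37.5%, the remote team 1/5 = 20.0% → the senior adjuster
Simple: the senior adjuster 236/265 = 89.1%, the remote team 159/206 = 77.2% → the senior adjuster
Overall: the senior adjuster 271/334 = 81.1%, the remote team 187/277 = 67.5% → the senior adjuster
The senior adjuster wins overall and in every claim group — no reversal.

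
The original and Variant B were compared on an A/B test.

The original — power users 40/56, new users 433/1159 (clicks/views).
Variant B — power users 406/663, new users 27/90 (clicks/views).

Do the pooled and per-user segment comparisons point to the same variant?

No

Power users: the original 40/56 = 71.4%, Variant B 406/663 = 61.2% → the original
New users: the original 433/1159 = 37.4%, Variant B 27/90 = 30.0% → the original
Overall: the original 473/1215 = 38.9%, Variant B 433/753 = 57.5% → Variant B
The original wins each user group but Variant B wins overall — the comparison reverses. The original's views skew toward new users, which has a lower base rate.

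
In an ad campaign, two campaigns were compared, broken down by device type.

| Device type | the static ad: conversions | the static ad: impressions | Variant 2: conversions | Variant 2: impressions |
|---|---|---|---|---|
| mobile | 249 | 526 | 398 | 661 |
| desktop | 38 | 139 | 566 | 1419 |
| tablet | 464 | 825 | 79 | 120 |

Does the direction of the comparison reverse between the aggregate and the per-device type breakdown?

Yes

Mobile: the static ad 249/526 = 47.3%, Variant 2 398/661 = 60.2% → Variant 2
Desktop: the static ad 38/139 = 27.3%, Variant 2 566/1419 = 39.9% → Variant 2
Tablet: the static ad 464/825 = 56.2%, Variant 2 79/120 = 65.8% → Variant 2
Overall: the static ad 751/1490 = 50.4%, Variant 2 1043/2200 = 47.4% → the static ad
Variant 2 wins each device group but the static ad wins overall — the comparison reverses. Variant 2's impressions skew toward desktop, which has a lower base rate.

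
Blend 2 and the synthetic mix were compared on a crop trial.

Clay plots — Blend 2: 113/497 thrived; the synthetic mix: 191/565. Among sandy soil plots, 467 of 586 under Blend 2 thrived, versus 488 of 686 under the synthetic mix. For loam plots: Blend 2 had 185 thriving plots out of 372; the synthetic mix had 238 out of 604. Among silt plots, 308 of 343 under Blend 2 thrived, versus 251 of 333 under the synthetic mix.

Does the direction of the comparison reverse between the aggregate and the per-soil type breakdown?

Clay: Blend 2 113/497 = 22.7%, the synthetic mix 191/565 = 33.8% → the synthetic mix
Sandy soil: Blend 2 467/586 = 79.7%, the synthetic mix 488/686 = 71.1% → Blend 2
Loam: Blend 2 185/372 = 49.7%, the synthetic mix 238/604 = 39.4% → Blend 2
Silt: Blend 2 308/343 = 89.8%, the synthetic mix 251/333 = 75.4% → Blend 2
Overall: Blend 2 1073/1798 = 59.7%, the synthetic mix 1168/2188 = 53.4% → Blend 2
Neither sweeps: Blend 2 wins 3 of 4 groups, the synthetic mix wins 1. Blend 2 wins overall but not every group — no Simpson reversal.

No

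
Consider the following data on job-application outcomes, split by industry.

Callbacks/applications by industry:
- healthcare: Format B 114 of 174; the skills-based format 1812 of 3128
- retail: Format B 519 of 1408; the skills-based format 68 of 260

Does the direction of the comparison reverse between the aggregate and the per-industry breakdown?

Healthcare: Format B 114/174 = 65.5%, the skills-based format 1812/3128 = 57.9% → Format B
Retail: Format B 519/1408 = 36.9%, the skills-based format 68/260 = 26.2% → Format B
Overall: Format B 633/1582 = 40.0%, the skills-based format 1880/3388 = 55.5% → the skills-based format
Format B wins each industry group but the skills-based format wins overall — the comparison reverses. Format B's applications skew toward retail, which has a lower base rate.

Yes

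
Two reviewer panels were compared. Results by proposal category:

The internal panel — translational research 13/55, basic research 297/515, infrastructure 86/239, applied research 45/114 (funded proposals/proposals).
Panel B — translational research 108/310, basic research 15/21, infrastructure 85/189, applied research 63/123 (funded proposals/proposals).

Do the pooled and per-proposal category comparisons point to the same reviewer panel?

Translational research: the internal panel 13/55 = 23.6%, Panel B 108/310 = 34.8% → Panel B
Basic research: the internal panel 297/515 = 57.7%, Panel B 15/21 = 71.4% → Panel B
Infrastructure: the internal panel 86/239 = 36.0%, Panel B 85/189 = 45.0% → Panel B
Applied research: the internal panel 45/114 = 39.5%, Panel B 63/123 = 51.2% → Panel B
Overall: the internal panel 441/923 = 47.8%, Panel B 271/643 = 42.1% → the internal panel
Panel B wins each proposal group but the internal panel wins overall — the comparison reverses. Panel B's proposals skew toward translational research, which has a lower base rate.

No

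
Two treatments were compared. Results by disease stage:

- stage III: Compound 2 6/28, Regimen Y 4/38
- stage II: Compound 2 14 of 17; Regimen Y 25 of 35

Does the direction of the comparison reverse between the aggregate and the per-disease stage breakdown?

No

Stage III: Compound 2 6/28 = 21.4%, Regimen Y 4/38 = 10.5% → Compound 2
Stage II: Compound 2 14/17 = 82.4%, Regimen Y 25/35 = 71.4% → Compound 2
Overall: Compound 2 20/45 = 44.4%, Regimen Y 29/73 = 39.7% → Compound 2
Compound 2 wins overall and in every disease group — no reversal.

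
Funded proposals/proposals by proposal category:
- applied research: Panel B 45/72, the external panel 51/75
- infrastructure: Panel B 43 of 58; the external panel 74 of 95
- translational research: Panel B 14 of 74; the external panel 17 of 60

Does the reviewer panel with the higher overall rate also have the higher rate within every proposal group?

Yes

Applied research: Panel B 45/72 = 62.5%, the external panel 51/75 = 68.0% → the external panel
Infrastructure: Panel B 43/58 = 74.1%, the external panel 74/95 = 77.9% → the external panel
Translational research: Panel B 14/74 = 18.9%, the external panel 17/60 = 28.3% → the external panel
Overall: Panel B 102/204 = 50.0%, the external panel 142/230 = 61.7% → the external panel
The external panel wins overall and in every proposal group — no reversal.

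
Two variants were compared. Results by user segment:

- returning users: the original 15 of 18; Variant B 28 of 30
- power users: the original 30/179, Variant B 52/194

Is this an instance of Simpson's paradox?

No

Returning users: the original 15/18 = 83.3%, Variant B 28/30 = 93.3% → Variant B
Power users: the original 30/179 = 16.8%, Variant B 52/194 = 26.8% → Variant B
Overall: the original 45/197 = 22.8%, Variant B 80/224 = 35.7% → Variant B
Variant B wins overall and in every user group — no reversal.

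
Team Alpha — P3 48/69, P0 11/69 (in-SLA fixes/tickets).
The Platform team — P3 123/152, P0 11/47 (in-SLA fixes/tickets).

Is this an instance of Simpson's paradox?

No

P3: Team Alpha 48/69 = 69.6%, the Platform team 123/152 = 80.9% → the Platform team
P0: Team Alpha 11/69 = 15.9%, the Platform team 11/47 = 23.4% → the Platform team
Overall: Team Alpha 59/138 = 42.8%, the Platform team 134/199 = 67.3% → the Platform team
The Platform team wins overall and in every ticket group — no reversal.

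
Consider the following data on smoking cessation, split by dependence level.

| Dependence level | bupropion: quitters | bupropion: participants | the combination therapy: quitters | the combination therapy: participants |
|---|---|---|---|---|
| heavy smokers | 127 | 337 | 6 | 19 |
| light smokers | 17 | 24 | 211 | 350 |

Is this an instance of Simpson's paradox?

Yes

Heavy smokers: bupropion 127/337 = 37.7%, the combination therapy 6/19 = 31.6% → bupropion
Light smokers: bupropion 17/24 = 70.8%, the combination therapy 211/350 = 60.3% → bupropion
Overall: bupropion 144/361 = 39.9%, the combination therapy 217/369 = 58.8% → the combination therapy
Bupropion wins each dependence group but the combination therapy wins overall — the comparison reverses. Bupropion's participants skew toward heavy smokers, which has a lower base rate.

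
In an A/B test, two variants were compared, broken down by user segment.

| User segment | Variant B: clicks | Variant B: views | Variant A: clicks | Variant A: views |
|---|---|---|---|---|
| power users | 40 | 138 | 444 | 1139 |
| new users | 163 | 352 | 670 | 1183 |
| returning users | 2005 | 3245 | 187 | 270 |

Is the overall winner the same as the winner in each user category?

No

Power users: Variant B 40/138 = 29.0%, Variant A 444/1139 = 39.0% → Variant A
New users: Variant B 163/352 = 46.3%, Variant A 670/1183 = 56.6% → Variant A
Returning users: Variant B 2005/3245 = 61.8%, Variant A 187/270 = 69.3% → Variant A
Overall: Variant B 2208/3735 = 59.1%, Variant A 1301/2592 = 50.2% → Variant B
Variant A wins each user group but Variant B wins overall — the comparison reverses. Variant A's views skew toward power users, which has a lower base rate.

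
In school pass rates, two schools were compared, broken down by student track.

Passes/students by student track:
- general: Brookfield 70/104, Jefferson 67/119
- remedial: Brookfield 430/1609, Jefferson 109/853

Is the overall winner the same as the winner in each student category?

Yes

General: Brookfield 70/104 = 67.3%, Jefferson 67/119 = 56.3% → Brookfield
Remedial: Brookfield 430/1609 = 26.7%, Jefferson 109/853 = 12.8% → Brookfield
Overall: Brookfield 500/1713 = 29.2%, Jefferson 176/972 = 18.1% → Brookfield
Brookfield wins overall and in every student group — no reversal.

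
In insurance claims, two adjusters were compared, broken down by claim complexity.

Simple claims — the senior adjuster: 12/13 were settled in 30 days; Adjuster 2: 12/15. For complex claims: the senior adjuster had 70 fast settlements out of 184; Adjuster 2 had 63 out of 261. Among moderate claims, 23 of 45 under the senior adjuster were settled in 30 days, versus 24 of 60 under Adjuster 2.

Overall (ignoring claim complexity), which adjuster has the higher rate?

the senior adjuster

Simple: the senior adjuster 12/13 = 92.3%, Adjuster 2 12/15 = 80.0% → the senior adjuster
Complex: the senior adjuster 70/184 = 38.0%, Adjuster 2 63/261 = 24.1% → the senior adjuster
Moderate: the senior adjuster 23/45 = 51.1%, Adjuster 2 24/60 = 40.0% → the senior adjuster
Overall: the senior adjuster 105/242 = 43.4%, Adjuster 2 99/336 = 29.5% → the senior adjuster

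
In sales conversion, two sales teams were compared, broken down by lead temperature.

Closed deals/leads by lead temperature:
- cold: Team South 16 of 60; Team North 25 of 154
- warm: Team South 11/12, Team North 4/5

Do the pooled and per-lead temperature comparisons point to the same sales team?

Yes

Cold: Team South 16/60 = 26.7%, Team North 25/154 = 16.2% → Team South
Warm: Team South 11/12 = 91.7%, Team North 4/5 = 80.0% → Team South
Overall: Team South 27/72 = 37.5%, Team North 29/159 = 18.2% → Team South
Team South wins overall and in every lead group — no reversal.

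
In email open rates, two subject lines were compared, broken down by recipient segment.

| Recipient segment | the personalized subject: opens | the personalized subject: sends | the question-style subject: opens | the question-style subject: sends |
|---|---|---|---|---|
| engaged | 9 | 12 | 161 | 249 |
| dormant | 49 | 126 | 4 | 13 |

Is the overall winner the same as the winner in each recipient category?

Engaged: the personalized subject 9/12 = 75.0%, the question-style subject 161/249 = 64.7% → the personalized subject
Dormant: the personalized subject 49/126 = 38.9%, the question-style subject 4/13 = 30.8% → the personalized subject
Overall: the personalized subject 58/138 = 42.0%, the question-style subject 165/262 = 63.0% → the question-style subject
The personalized subject wins each recipient group but the question-style subject wins overall — the comparison reverses. The personalized subject's sends skew toward dormant, which has a lower base rate.

No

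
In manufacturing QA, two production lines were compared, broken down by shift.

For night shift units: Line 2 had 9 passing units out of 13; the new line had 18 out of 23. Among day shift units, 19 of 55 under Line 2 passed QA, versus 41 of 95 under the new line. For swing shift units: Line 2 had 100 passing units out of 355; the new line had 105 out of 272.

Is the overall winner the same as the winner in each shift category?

Night shift: Line 2 9/13 = 69.2%, the new line 18/23 = 78.3% → the new line
Day shift: Line 2 19/55 = 34.5%, the new line 41/95 = 43.2% → the new line
Swing shift: Line 2 100/355 = 28.2%, the new line 105/272 = 38.6% → the new line
Overall: Line 2 128/423 = 30.3%, the new line 164/390 = 42.1% → the new line
The new line wins overall and in every shift group — no reversal.

Yes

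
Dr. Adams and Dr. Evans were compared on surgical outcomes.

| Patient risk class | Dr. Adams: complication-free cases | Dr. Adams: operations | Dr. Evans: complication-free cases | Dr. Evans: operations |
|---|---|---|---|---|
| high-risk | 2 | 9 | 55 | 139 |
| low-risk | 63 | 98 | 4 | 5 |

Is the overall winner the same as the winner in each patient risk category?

No

High-risk: Dr. Adams 2/9 = 22.2%, Dr. Evans 55/139 = 39.6% → Dr. Evans
Low-risk: Dr. Adams 63/98 = 64.3%, Dr. Evans 4/5 = 80.0% → Dr. Evans
Overall: Dr. Adams 65/107 = 60.7%, Dr. Evans 59/144 = 41.0% → Dr. Adams
Dr. Evans wins each patient risk group but Dr. Adams wins overall — the comparison reverses. Dr. Evans's operations skew toward high-risk, which has a lower base rate.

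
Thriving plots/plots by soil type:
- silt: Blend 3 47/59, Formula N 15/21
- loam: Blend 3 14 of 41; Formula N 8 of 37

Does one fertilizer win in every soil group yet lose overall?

No

Silt: Blend 3 47/59 = 79.7%, Formula N 15/21 = 71.4% → Blend 3
Loam: Blend 3 14/41 = 34.1%, Formula N 8/37 = 21.6% → Blend 3
Overall: Blend 3 61/100 = 61.0%, Formula N 23/58 = 39.7% → Blend 3
Blend 3 wins overall and in every soil group — no reversal.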